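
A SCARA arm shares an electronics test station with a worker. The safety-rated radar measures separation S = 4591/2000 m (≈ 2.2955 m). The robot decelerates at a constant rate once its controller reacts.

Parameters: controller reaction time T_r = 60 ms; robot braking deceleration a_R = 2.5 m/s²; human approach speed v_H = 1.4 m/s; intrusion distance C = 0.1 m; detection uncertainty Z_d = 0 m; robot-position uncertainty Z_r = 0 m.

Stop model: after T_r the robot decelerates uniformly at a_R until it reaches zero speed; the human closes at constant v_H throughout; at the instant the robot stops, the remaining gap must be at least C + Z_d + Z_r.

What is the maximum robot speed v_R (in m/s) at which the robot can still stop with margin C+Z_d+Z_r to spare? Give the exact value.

at the boundary: (1/5)·v² + (31/50)·v + (-4223/2000) = 0
  disc = (31/50)² − 4·(1/5)·(-4223/2000) = 1296/625 ; √disc = 36/25
  v_R = (−(31/50) + 36/25) / (2·(1/5)) = 41/20 m/s
check:
T_s = v_R/a_R = (41/20)/(5/2) = 0.8200 s
robot in T_r: 2.0500·0.0600 = 0.1230 m
braking distance = 2.0500²/(2·2.5000) = 0.8405 m
human over T_r+T_s: 1.4000·(0.0600+0.8200) = 1.2320 m
C+Z_d+Z_r = 0.1000+0.0000+0.0000 = 0.1000 m
sum ≈ 0.1230+0.8405+1.2320+0.1000 ≈ 2.2955 m = S ✓

v_R_max = 41/20 m/s = 2.0500 m/s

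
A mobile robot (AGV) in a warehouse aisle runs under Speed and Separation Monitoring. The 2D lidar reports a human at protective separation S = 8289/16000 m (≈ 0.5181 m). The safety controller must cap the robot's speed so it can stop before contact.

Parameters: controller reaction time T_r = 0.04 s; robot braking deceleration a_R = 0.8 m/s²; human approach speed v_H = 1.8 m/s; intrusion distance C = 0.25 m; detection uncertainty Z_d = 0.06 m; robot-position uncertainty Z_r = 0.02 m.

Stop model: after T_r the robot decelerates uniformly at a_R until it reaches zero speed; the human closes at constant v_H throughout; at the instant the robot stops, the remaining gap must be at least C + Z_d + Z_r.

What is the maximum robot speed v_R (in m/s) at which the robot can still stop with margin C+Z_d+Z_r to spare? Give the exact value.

at the boundary: (5/8)·v² + (229/100)·v + (-1857/16000) = 0
  disc = (229/100)² − 4·(5/8)·(-1857/16000) = 885481/160000 ; √disc = 941/400
  v_R = (−(229/100) + 941/400) / (2·(5/8)) = 1/20 m/s
check:
T_s = v_R/a_R = (1/20)/(4/5) = 0.0625 s
robot covers v_R·T_r = 0.0500·0.0400 = 0.0020 m before braking
robot under decel: 0.0500²/(2·0.8000) = 0.0016 m
human closes 1.8000·0.1025 = 0.1845 m
margins: 0.2500+0.0600+0.0200 = 0.3300 m
sum ≈ 0.0020+0.0016+0.1845+0.3300 ≈ 0.5181 m = S ✓

v_R_max = 1/20 m/s = 0.0500 m/s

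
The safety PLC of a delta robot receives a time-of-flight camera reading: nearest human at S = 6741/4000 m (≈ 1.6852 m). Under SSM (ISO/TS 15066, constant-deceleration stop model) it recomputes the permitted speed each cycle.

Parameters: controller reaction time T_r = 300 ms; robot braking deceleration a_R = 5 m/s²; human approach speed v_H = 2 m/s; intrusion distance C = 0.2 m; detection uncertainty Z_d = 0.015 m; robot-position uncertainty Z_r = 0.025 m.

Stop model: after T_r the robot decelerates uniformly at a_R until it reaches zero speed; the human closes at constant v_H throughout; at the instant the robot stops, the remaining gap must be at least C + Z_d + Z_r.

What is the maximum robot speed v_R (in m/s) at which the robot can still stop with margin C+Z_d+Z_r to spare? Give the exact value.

v_R_max = 21/20 m/s = 1.0500 m/s

quadratic (1/10)·v² + (7/10)·v + (-3381/4000) = 0
  disc = (7/10)² − 4·(1/10)·(-3381/4000) = 8281/10000 ; √disc = 91/100
  v_R = (−(7/10) + 91/100) / (2·(1/10)) = 21/20 m/s
check:
stop time T_s = (21/20)/5 = 0.2100 s
reaction-phase robot travel = 1.0500·0.3000 = 0.3150 m
robot under decel: 1.0500²/(2·5.0000) = 0.1103 m
human over T_r+T_s: 2.0000·(0.3000+0.2100) = 1.0200 m
residual clearance needed = 0.2000+0.0150+0.0250 = 0.2400 m
sum ≈ 0.3150+0.1103+1.0200+0.2400 ≈ 1.6852 m = S ✓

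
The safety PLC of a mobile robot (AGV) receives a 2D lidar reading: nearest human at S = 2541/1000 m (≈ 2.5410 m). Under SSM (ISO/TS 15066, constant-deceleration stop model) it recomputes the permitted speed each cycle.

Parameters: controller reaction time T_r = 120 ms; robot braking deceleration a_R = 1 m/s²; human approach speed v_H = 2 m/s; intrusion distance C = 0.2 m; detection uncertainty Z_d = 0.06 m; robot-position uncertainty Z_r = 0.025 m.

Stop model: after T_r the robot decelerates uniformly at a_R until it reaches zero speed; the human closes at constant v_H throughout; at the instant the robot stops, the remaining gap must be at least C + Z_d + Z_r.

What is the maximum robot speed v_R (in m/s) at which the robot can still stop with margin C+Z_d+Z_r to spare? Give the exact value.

quadratic (1/2)·v² + (53/25)·v + (-252/125) = 0
  disc = (53/25)² − 4·(1/2)·(-252/125) = 5329/625 ; √disc = 73/25
  v_R = (−(53/25) + 73/25) / (2·(1/2)) = 4/5 m/s
check:
braking lasts T_s = (4/5)/1 = 0.8000 s
reaction-phase robot travel = 0.8000·0.1200 = 0.0960 m
robot under decel: 0.8000²/(2·1.0000) = 0.3200 m
person approaches 2.0000·(0.1200+0.8000) = 1.8400 m
margins: 0.2000+0.0600+0.0250 = 0.2850 m
sum ≈ 0.0960+0.3200+1.8400+0.2850 ≈ 2.5410 m = S ✓

v_R_max = 4/5 m/s = 0.8000 m/s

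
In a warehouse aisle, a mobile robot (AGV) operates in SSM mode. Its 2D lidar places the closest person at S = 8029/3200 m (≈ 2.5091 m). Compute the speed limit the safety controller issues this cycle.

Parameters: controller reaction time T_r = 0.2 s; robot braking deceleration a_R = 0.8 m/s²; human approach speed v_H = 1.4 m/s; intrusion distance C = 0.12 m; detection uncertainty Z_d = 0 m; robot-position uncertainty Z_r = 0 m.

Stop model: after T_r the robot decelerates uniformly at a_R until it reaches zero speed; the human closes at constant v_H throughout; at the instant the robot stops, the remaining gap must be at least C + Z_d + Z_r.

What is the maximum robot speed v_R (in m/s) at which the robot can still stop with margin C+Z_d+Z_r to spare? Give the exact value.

quadratic (5/8)·v² + (39/20)·v + (-6749/3200) = 0
  disc = (39/20)² − 4·(5/8)·(-6749/3200) = 58081/6400 ; √disc = 241/80
  v_R = (−(39/20) + 241/80) / (2·(5/8)) = 17/20 m/s
check:
stop time T_s = (17/20)/(4/5) = 1.0625 s
robot in T_r: 0.8500·0.2000 = 0.1700 m
robot covers 0.8500·1.0625 − ½·0.8000·1.0625² = 0.4516 m while stopping
person approaches 1.4000·(0.2000+1.0625) = 1.7675 m
margins: 0.1200+0.0000+0.0000 = 0.1200 m
sum ≈ 0.1700+0.4516+1.7675+0.1200 ≈ 2.5091 m = S ✓

v_R_max = 17/20 m/s = 0.8500 m/s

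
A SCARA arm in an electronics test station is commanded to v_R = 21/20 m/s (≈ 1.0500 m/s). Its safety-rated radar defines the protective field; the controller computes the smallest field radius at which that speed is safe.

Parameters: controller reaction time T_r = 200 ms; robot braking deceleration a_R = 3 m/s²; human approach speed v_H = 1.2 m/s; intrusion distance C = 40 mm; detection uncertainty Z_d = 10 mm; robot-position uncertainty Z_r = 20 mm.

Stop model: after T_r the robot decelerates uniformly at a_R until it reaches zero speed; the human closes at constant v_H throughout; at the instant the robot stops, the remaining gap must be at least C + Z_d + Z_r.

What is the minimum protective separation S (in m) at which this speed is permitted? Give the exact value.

stop time T_s = (21/20)/3 = 0.3500 s
robot in T_r: 1.0500·0.2000 = 0.2100 m
robot covers 1.0500·0.3500 − ½·3.0000·0.3500² = 0.1837 m while stopping
human closes 1.2000·0.5500 = 0.6600 m
margins: 0.0400+0.0100+0.0200 = 0.0700 m
S_min ≈ 0.2100+0.1837+0.6600+0.0700  ⇒  S_min = 899/800 m

S_min = 899/800 m = 1.1238 m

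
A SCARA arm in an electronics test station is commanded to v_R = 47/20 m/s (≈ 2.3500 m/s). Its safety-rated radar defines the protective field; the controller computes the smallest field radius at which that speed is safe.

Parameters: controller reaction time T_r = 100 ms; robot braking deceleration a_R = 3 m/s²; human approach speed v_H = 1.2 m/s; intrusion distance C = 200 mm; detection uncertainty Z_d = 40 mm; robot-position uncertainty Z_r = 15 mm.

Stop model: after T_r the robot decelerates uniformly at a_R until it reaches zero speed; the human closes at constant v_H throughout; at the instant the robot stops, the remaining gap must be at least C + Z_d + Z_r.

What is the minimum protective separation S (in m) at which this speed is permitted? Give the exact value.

braking lasts T_s = (47/20)/3 = 0.7833 s
robot in T_r: 2.3500·0.1000 = 0.2350 m
robot covers 2.3500·0.7833 − ½·3.0000·0.7833² = 0.9204 m while stopping
human over T_r+T_s: 1.2000·(0.1000+0.7833) = 1.0600 m
residual clearance needed = 0.2000+0.0400+0.0150 = 0.2550 m
S_min ≈ 0.2350+0.9204+1.0600+0.2550  ⇒  S_min = 5929/2400 m

S_min = 5929/2400 m = 2.4704 m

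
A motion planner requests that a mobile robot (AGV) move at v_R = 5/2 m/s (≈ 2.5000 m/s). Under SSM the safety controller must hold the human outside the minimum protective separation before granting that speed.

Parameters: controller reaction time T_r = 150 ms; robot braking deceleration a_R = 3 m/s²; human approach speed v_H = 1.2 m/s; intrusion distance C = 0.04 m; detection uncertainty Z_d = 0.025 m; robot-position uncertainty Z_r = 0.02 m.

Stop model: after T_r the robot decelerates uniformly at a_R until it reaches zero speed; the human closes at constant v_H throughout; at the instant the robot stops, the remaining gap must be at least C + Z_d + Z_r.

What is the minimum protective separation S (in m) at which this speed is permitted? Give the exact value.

stop time T_s = (5/2)/3 = 0.8333 s
robot covers v_R·T_r = 2.5000·0.1500 = 0.3750 m before braking
braking distance = 2.5000²/(2·3.0000) = 1.0417 m
person approaches 1.2000·(0.1500+0.8333) = 1.1800 m
residual clearance needed = 0.0400+0.0250+0.0200 = 0.0850 m
S_min ≈ 0.3750+1.0417+1.1800+0.0850  ⇒  S_min = 1609/600 m

S_min = 1609/600 m = 2.6817 m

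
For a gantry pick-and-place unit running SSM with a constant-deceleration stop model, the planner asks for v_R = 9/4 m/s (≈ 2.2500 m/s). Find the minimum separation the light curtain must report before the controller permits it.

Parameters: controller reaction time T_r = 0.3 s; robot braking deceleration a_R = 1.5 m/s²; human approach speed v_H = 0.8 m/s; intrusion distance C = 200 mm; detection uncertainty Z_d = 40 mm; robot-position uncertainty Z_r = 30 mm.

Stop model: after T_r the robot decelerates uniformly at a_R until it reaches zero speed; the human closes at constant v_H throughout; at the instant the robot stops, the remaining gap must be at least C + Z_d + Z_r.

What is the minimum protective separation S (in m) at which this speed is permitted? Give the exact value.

S_min = 1629/400 m = 4.0725 m

T_s = v_R/a_R = (9/4)/(3/2) = 1.5000 s
reaction-phase robot travel = 2.2500·0.3000 = 0.6750 m
braking distance = 2.2500²/(2·1.5000) = 1.6875 m
human over T_r+T_s: 0.8000·(0.3000+1.5000) = 1.4400 m
C+Z_d+Z_r = 0.2000+0.0400+0.0300 = 0.2700 m
S_min ≈ 0.6750+1.6875+1.4400+0.2700  ⇒  S_min = 1629/400 m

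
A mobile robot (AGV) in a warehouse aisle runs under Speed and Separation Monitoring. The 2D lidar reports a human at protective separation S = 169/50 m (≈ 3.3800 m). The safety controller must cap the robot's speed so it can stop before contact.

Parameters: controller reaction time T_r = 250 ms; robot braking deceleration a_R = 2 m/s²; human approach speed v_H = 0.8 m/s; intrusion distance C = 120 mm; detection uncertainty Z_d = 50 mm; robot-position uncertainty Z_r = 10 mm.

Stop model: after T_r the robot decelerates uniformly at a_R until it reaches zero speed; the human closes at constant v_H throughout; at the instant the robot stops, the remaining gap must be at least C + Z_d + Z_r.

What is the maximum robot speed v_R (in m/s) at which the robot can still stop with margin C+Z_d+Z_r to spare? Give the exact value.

v_R_max = 12/5 m/s = 2.4000 m/s

at the boundary: (1/4)·v² + (13/20)·v + (-3) = 0
  disc = (13/20)² − 4·(1/4)·(-3) = 1369/400 ; √disc = 37/20
  v_R = (−(13/20) + 37/20) / (2·(1/4)) = 12/5 m/s
check:
T_s = v_R/a_R = (12/5)/2 = 1.2000 s
reaction-phase robot travel = 2.4000·0.2500 = 0.6000 m
braking distance = 2.4000²/(2·2.0000) = 1.4400 m
human closes 0.8000·1.4500 = 1.1600 m
residual clearance needed = 0.1200+0.0500+0.0100 = 0.1800 m
sum ≈ 0.6000+1.4400+1.1600+0.1800 ≈ 3.3800 m = S ✓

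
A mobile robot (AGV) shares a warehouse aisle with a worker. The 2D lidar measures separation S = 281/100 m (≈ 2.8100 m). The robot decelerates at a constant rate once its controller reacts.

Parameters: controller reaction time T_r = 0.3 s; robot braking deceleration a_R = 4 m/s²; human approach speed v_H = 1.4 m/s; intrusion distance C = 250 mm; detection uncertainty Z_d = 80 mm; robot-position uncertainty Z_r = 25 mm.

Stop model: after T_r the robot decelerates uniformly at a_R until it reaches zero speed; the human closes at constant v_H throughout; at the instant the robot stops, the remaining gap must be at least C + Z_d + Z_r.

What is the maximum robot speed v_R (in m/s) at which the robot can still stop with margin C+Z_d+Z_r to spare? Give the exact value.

v_R_max = 11/5 m/s = 2.2000 m/s

at the boundary: (1/8)·v² + (13/20)·v + (-407/200) = 0
  disc = (13/20)² − 4·(1/8)·(-407/200) = 36/25 ; √disc = 6/5
  v_R = (−(13/20) + 6/5) / (2·(1/8)) = 11/5 m/s
check:
braking lasts T_s = (11/5)/4 = 0.5500 s
robot in T_r: 2.2000·0.3000 = 0.6600 m
robot covers 2.2000·0.5500 − ½·4.0000·0.5500² = 0.6050 m while stopping
human over T_r+T_s: 1.4000·(0.3000+0.5500) = 1.1900 m
residual clearance needed = 0.2500+0.0800+0.0250 = 0.3550 m
sum ≈ 0.6600+0.6050+1.1900+0.3550 ≈ 2.8100 m = S ✓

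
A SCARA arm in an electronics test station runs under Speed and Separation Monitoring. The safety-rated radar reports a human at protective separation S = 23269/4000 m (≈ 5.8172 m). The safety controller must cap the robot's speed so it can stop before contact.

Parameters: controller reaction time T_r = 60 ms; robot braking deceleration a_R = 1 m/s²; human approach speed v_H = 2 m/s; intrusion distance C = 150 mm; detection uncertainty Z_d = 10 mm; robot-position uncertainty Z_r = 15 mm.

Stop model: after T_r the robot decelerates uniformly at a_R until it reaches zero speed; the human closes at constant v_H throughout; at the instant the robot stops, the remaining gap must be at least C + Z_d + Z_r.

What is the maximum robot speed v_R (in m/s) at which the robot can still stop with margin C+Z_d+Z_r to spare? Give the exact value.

v_R_max = 37/20 m/s = 1.8500 m/s

quadratic (1/2)·v² + (103/50)·v + (-22089/4000) = 0
  disc = (103/50)² − 4·(1/2)·(-22089/4000) = 152881/10000 ; √disc = 391/100
  v_R = (−(103/50) + 391/100) / (2·(1/2)) = 37/20 m/s
check:
braking lasts T_s = (37/20)/1 = 1.8500 s
reaction-phase robot travel = 1.8500·0.0600 = 0.1110 m
robot covers 1.8500·1.8500 − ½·1.0000·1.8500² = 1.7112 m while stopping
human over T_r+T_s: 2.0000·(0.0600+1.8500) = 3.8200 m
margins: 0.1500+0.0100+0.0150 = 0.1750 m
sum ≈ 0.1110+1.7112+3.8200+0.1750 ≈ 5.8172 m = S ✓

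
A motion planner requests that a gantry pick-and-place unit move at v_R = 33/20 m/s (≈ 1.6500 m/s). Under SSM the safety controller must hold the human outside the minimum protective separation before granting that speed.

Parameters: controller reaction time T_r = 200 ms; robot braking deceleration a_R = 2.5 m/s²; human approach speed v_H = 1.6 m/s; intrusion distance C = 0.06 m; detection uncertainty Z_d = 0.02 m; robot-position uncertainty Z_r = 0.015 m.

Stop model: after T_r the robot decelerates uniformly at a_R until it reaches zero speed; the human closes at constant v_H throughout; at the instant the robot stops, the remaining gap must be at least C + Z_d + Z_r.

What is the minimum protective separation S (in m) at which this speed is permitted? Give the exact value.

stop time T_s = (33/20)/(5/2) = 0.6600 s
robot covers v_R·T_r = 1.6500·0.2000 = 0.3300 m before braking
robot under decel: 1.6500²/(2·2.5000) = 0.5445 m
human over T_r+T_s: 1.6000·(0.2000+0.6600) = 1.3760 m
C+Z_d+Z_r = 0.0600+0.0200+0.0150 = 0.0950 m
S_min ≈ 0.3300+0.5445+1.3760+0.0950  ⇒  S_min = 4691/2000 m

S_min = 4691/2000 m = 2.3455 m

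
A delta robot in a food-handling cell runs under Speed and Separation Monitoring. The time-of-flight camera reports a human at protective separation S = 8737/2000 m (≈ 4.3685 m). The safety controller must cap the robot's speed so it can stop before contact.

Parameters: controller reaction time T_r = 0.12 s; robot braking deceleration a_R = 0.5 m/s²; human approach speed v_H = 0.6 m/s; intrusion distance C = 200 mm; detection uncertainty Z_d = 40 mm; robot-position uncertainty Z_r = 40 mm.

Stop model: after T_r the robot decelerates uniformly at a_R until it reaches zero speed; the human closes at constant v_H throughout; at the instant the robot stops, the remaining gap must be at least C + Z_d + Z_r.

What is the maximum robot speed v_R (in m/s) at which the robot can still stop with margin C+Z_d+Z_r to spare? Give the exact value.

v_R_max = 29/20 m/s = 1.4500 m/s

collect terms ⇒ (1)·v_R² + (33/25)·v_R + (-8033/2000) = 0
  disc = (33/25)² − 4·(1)·(-8033/2000) = 44521/2500 ; √disc = 211/50
  v_R = (−(33/25) + 211/50) / (2·(1)) = 29/20 m/s
check:
stop time T_s = (29/20)/(1/2) = 2.9000 s
reaction-phase robot travel = 1.4500·0.1200 = 0.1740 m
robot under decel: 1.4500²/(2·0.5000) = 2.1025 m
person approaches 0.6000·(0.1200+2.9000) = 1.8120 m
C+Z_d+Z_r = 0.2000+0.0400+0.0400 = 0.2800 m
sum ≈ 0.1740+2.1025+1.8120+0.2800 ≈ 4.3685 m = S ✓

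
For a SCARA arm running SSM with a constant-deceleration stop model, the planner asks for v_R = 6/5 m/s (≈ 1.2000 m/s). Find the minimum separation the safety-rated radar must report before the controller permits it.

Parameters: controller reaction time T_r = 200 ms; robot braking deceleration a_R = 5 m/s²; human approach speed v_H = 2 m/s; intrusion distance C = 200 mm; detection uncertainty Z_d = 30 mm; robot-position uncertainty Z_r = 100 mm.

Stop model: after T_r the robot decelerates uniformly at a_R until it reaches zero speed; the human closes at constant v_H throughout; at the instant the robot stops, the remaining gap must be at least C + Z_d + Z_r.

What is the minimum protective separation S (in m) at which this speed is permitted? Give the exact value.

T_s = v_R/a_R = (6/5)/5 = 0.2400 s
robot covers v_R·T_r = 1.2000·0.2000 = 0.2400 m before braking
braking distance = 1.2000²/(2·5.0000) = 0.1440 m
human closes 2.0000·0.4400 = 0.8800 m
residual clearance needed = 0.2000+0.0300+0.1000 = 0.3300 m
S_min ≈ 0.2400+0.1440+0.8800+0.3300  ⇒  S_min = 797/500 m

S_min = 797/500 m = 1.5940 m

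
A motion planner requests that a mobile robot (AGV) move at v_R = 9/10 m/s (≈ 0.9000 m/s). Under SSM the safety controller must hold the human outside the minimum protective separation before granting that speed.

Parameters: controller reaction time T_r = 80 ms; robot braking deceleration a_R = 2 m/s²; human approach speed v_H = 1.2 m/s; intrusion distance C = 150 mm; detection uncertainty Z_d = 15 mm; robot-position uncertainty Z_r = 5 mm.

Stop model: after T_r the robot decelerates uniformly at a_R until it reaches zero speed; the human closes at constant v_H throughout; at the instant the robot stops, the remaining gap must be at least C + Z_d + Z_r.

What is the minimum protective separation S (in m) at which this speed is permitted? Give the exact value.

braking lasts T_s = (9/10)/2 = 0.4500 s
robot in T_r: 0.9000·0.0800 = 0.0720 m
robot under decel: 0.9000²/(2·2.0000) = 0.2025 m
human over T_r+T_s: 1.2000·(0.0800+0.4500) = 0.6360 m
C+Z_d+Z_r = 0.1500+0.0150+0.0050 = 0.1700 m
S_min ≈ 0.0720+0.2025+0.6360+0.1700  ⇒  S_min = 2161/2000 m

S_min = 2161/2000 m = 1.0805 m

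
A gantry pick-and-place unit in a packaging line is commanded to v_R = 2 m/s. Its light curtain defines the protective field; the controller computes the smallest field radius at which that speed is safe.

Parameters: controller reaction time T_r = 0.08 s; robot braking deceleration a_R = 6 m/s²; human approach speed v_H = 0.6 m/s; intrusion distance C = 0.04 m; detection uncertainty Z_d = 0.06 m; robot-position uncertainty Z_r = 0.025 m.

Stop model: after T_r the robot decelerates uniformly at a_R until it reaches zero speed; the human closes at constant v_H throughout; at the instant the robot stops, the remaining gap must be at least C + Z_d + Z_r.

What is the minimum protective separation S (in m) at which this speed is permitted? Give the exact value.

braking lasts T_s = 2/6 = 0.3333 s
robot in T_r: 2.0000·0.0800 = 0.1600 m
robot covers 2.0000·0.3333 − ½·6.0000·0.3333² = 0.3333 m while stopping
human closes 0.6000·0.4133 = 0.2480 m
C+Z_d+Z_r = 0.0400+0.0600+0.0250 = 0.1250 m
S_min ≈ 0.1600+0.3333+0.2480+0.1250  ⇒  S_min = 2599/3000 m

S_min = 2599/3000 m = 0.8663 m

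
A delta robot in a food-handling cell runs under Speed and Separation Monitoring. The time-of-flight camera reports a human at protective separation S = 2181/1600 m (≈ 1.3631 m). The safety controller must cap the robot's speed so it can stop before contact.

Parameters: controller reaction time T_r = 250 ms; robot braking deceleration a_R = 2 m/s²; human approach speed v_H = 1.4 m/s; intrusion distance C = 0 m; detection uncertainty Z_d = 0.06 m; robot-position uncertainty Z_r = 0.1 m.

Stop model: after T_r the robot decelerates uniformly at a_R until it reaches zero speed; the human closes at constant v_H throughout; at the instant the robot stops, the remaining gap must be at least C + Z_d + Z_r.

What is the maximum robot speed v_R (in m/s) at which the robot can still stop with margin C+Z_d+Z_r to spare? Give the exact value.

collect terms ⇒ (1/4)·v_R² + (19/20)·v_R + (-273/320) = 0
  disc = (19/20)² − 4·(1/4)·(-273/320) = 2809/1600 ; √disc = 53/40
  v_R = (−(19/20) + 53/40) / (2·(1/4)) = 3/4 m/s
check:
stop time T_s = (3/4)/2 = 0.3750 s
robot in T_r: 0.7500·0.2500 = 0.1875 m
braking distance = 0.7500²/(2·2.0000) = 0.1406 m
human closes 1.4000·0.6250 = 0.8750 m
C+Z_d+Z_r = 0.0000+0.0600+0.1000 = 0.1600 m
sum ≈ 0.1875+0.1406+0.8750+0.1600 ≈ 1.3631 m = S ✓

v_R_max = 3/4 m/s = 0.7500 m/s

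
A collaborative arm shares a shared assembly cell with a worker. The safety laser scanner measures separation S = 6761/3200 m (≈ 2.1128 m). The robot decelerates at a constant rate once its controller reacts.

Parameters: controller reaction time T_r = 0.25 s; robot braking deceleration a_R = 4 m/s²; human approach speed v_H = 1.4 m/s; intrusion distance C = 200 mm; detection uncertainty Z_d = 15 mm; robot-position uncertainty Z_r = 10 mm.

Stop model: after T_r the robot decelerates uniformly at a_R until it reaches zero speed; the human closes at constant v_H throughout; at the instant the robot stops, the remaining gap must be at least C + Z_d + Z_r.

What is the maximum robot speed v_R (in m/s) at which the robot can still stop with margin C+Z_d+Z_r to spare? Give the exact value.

quadratic (1/8)·v² + (3/5)·v + (-4921/3200) = 0
  disc = (3/5)² − 4·(1/8)·(-4921/3200) = 289/256 ; √disc = 17/16
  v_R = (−(3/5) + 17/16) / (2·(1/8)) = 37/20 m/s
check:
stop time T_s = (37/20)/4 = 0.4625 s
robot in T_r: 1.8500·0.2500 = 0.4625 m
braking distance = 1.8500²/(2·4.0000) = 0.4278 m
human over T_r+T_s: 1.4000·(0.2500+0.4625) = 0.9975 m
margins: 0.2000+0.0150+0.0100 = 0.2250 m
sum ≈ 0.4625+0.4278+0.9975+0.2250 ≈ 2.1128 m = S ✓

v_R_max = 37/20 m/s = 1.8500 m/s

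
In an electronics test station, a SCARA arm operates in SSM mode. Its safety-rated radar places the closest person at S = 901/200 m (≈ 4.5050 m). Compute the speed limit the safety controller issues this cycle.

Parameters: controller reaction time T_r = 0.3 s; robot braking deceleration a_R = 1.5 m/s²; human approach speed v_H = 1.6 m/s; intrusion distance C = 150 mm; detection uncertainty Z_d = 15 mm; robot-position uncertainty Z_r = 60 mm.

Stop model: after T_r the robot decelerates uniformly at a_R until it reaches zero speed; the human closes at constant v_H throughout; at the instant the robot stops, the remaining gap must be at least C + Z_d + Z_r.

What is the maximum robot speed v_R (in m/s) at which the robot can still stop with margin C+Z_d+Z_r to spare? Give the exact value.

v_R_max = 19/10 m/s = 1.9000 m/s

at the boundary: (1/3)·v² + (41/30)·v + (-19/5) = 0
  disc = (41/30)² − 4·(1/3)·(-19/5) = 6241/900 ; √disc = 79/30
  v_R = (−(41/30) + 79/30) / (2·(1/3)) = 19/10 m/s
check:
T_s = v_R/a_R = (19/10)/(3/2) = 1.2667 s
robot covers v_R·T_r = 1.9000·0.3000 = 0.5700 m before braking
braking distance = 1.9000²/(2·1.5000) = 1.2033 m
human over T_r+T_s: 1.6000·(0.3000+1.2667) = 2.5067 m
margins: 0.1500+0.0150+0.0600 = 0.2250 m
sum ≈ 0.5700+1.2033+2.5067+0.2250 ≈ 4.5050 m = S ✓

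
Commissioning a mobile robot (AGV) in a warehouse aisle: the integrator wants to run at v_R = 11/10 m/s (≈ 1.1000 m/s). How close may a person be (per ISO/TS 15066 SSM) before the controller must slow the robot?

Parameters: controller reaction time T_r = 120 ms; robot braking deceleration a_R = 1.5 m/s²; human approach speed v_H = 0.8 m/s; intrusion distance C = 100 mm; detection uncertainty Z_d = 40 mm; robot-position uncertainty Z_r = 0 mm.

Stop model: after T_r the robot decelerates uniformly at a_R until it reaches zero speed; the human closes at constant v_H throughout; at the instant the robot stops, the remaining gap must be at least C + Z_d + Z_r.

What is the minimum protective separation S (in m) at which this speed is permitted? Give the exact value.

S_min = 679/500 m = 1.3580 m

stop time T_s = (11/10)/(3/2) = 0.7333 s
reaction-phase robot travel = 1.1000·0.1200 = 0.1320 m
braking distance = 1.1000²/(2·1.5000) = 0.4033 m
human over T_r+T_s: 0.8000·(0.1200+0.7333) = 0.6827 m
C+Z_d+Z_r = 0.1000+0.0400+0.0000 = 0.1400 m
S_min ≈ 0.1320+0.4033+0.6827+0.1400  ⇒  S_min = 679/500 m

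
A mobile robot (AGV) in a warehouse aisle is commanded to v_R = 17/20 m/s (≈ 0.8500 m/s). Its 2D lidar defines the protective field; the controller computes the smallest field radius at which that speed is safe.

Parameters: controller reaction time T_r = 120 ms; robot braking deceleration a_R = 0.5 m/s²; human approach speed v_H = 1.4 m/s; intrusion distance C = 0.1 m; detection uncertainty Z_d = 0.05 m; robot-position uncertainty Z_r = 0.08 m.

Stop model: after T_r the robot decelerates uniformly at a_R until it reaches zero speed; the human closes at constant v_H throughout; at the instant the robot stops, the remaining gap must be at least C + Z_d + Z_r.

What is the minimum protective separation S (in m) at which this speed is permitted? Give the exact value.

S_min = 1441/400 m = 3.6025 m

T_s = v_R/a_R = (17/20)/(1/2) = 1.7000 s
robot in T_r: 0.8500·0.1200 = 0.1020 m
robot covers 0.8500·1.7000 − ½·0.5000·1.7000² = 0.7225 m while stopping
human closes 1.4000·1.8200 = 2.5480 m
margins: 0.1000+0.0500+0.0800 = 0.2300 m
S_min ≈ 0.1020+0.7225+2.5480+0.2300  ⇒  S_min = 1441/400 m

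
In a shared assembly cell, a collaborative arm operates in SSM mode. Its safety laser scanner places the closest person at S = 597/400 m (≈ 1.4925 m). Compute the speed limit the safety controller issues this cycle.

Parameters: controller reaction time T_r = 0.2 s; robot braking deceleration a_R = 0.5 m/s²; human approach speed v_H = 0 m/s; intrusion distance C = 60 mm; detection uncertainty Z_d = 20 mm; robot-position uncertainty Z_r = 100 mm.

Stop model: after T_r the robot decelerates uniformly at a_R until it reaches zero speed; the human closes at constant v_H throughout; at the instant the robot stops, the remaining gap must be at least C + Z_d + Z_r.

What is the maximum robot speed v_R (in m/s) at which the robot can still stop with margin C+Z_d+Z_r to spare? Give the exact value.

quadratic (1)·v² + (1/5)·v + (-21/16) = 0
  disc = (1/5)² − 4·(1)·(-21/16) = 529/100 ; √disc = 23/10
  v_R = (−(1/5) + 23/10) / (2·(1)) = 21/20 m/s
check:
braking lasts T_s = (21/20)/(1/2) = 2.1000 s
robot covers v_R·T_r = 1.0500·0.2000 = 0.2100 m before braking
robot covers 1.0500·2.1000 − ½·0.5000·2.1000² = 1.1025 m while stopping
person approaches 0.0000·(0.2000+2.1000) = 0.0000 m
margins: 0.0600+0.0200+0.1000 = 0.1800 m
sum ≈ 0.2100+1.1025+0.0000+0.1800 ≈ 1.4925 m = S ✓

v_R_max = 21/20 m/s = 1.0500 m/s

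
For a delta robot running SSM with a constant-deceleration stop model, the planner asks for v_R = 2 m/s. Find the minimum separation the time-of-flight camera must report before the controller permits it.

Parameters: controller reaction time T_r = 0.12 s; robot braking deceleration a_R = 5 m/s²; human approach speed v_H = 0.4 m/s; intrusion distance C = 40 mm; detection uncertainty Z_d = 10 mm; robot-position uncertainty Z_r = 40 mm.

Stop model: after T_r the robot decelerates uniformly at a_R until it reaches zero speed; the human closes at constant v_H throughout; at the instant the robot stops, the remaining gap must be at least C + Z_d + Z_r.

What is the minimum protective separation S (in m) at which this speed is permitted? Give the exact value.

braking lasts T_s = 2/5 = 0.4000 s
reaction-phase robot travel = 2.0000·0.1200 = 0.2400 m
braking distance = 2.0000²/(2·5.0000) = 0.4000 m
human over T_r+T_s: 0.4000·(0.1200+0.4000) = 0.2080 m
C+Z_d+Z_r = 0.0400+0.0100+0.0400 = 0.0900 m
S_min ≈ 0.2400+0.4000+0.2080+0.0900  ⇒  S_min = 469/500 m

S_min = 469/500 m = 0.9380 m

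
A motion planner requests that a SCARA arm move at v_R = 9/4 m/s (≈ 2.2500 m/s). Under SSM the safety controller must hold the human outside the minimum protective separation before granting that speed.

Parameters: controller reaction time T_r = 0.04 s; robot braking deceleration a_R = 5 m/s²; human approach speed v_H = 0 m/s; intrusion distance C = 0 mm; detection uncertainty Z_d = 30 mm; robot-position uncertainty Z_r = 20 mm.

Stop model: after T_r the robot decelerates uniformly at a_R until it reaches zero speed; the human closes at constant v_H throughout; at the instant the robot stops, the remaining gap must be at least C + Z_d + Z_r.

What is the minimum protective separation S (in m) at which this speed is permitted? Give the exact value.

T_s = v_R/a_R = (9/4)/5 = 0.4500 s
robot in T_r: 2.2500·0.0400 = 0.0900 m
braking distance = 2.2500²/(2·5.0000) = 0.5062 m
human closes 0.0000·0.4900 = 0.0000 m
margins: 0.0000+0.0300+0.0200 = 0.0500 m
S_min ≈ 0.0900+0.5062+0.0000+0.0500  ⇒  S_min = 517/800 m

S_min = 517/800 m = 0.6462 m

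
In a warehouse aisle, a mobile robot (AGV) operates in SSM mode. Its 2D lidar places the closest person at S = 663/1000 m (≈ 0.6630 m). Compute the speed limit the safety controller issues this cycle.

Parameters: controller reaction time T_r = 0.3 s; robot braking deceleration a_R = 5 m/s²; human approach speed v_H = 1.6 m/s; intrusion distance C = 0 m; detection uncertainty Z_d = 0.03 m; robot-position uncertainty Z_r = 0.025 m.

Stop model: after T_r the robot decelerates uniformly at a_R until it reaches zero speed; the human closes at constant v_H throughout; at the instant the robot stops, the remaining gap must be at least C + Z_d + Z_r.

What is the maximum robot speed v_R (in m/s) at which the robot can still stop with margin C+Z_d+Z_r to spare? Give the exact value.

v_R_max = 1/5 m/s = 0.2000 m/s

at the boundary: (1/10)·v² + (31/50)·v + (-16/125) = 0
  disc = (31/50)² − 4·(1/10)·(-16/125) = 1089/2500 ; √disc = 33/50
  v_R = (−(31/50) + 33/50) / (2·(1/10)) = 1/5 m/s
check:
stop time T_s = (1/5)/5 = 0.0400 s
reaction-phase robot travel = 0.2000·0.3000 = 0.0600 m
braking distance = 0.2000²/(2·5.0000) = 0.0040 m
human closes 1.6000·0.3400 = 0.5440 m
C+Z_d+Z_r = 0.0000+0.0300+0.0250 = 0.0550 m
sum ≈ 0.0600+0.0040+0.5440+0.0550 ≈ 0.6630 m = S ✓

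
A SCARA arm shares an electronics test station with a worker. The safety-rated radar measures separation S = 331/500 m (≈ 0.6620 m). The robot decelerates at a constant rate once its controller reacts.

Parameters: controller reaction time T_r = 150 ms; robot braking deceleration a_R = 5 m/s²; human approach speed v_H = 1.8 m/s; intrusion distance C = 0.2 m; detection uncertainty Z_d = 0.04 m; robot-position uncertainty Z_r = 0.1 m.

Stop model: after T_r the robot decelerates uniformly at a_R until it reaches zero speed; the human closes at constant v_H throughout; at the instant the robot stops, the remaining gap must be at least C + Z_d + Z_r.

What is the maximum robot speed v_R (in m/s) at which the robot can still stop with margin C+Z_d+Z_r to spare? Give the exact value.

collect terms ⇒ (1/10)·v_R² + (51/100)·v_R + (-13/250) = 0
  disc = (51/100)² − 4·(1/10)·(-13/250) = 2809/10000 ; √disc = 53/100
  v_R = (−(51/100) + 53/100) / (2·(1/10)) = 1/10 m/s
check:
stop time T_s = (1/10)/5 = 0.0200 s
robot in T_r: 0.1000·0.1500 = 0.0150 m
robot covers 0.1000·0.0200 − ½·5.0000·0.0200² = 0.0010 m while stopping
person approaches 1.8000·(0.1500+0.0200) = 0.3060 m
C+Z_d+Z_r = 0.2000+0.0400+0.1000 = 0.3400 m
sum ≈ 0.0150+0.0010+0.3060+0.3400 ≈ 0.6620 m = S ✓

v_R_max = 1/10 m/s = 0.1000 m/s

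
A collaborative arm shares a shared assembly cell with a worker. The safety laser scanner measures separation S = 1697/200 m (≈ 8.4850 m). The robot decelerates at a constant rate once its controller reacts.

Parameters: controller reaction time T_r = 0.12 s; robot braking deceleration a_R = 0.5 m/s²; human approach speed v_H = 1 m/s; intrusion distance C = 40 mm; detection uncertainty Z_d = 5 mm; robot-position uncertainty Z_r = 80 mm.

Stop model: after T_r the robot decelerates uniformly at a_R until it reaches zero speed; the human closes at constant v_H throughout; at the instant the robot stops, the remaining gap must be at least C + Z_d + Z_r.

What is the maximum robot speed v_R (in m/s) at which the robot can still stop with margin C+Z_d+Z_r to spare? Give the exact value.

collect terms ⇒ (1)·v_R² + (53/25)·v_R + (-206/25) = 0
  disc = (53/25)² − 4·(1)·(-206/25) = 23409/625 ; √disc = 153/25
  v_R = (−(53/25) + 153/25) / (2·(1)) = 2 m/s
check:
T_s = v_R/a_R = 2/(1/2) = 4.0000 s
robot in T_r: 2.0000·0.1200 = 0.2400 m
braking distance = 2.0000²/(2·0.5000) = 4.0000 m
person approaches 1.0000·(0.1200+4.0000) = 4.1200 m
residual clearance needed = 0.0400+0.0050+0.0800 = 0.1250 m
sum ≈ 0.2400+4.0000+4.1200+0.1250 ≈ 8.4850 m = S ✓

v_R_max = 2 m/s = 2.0000 m/s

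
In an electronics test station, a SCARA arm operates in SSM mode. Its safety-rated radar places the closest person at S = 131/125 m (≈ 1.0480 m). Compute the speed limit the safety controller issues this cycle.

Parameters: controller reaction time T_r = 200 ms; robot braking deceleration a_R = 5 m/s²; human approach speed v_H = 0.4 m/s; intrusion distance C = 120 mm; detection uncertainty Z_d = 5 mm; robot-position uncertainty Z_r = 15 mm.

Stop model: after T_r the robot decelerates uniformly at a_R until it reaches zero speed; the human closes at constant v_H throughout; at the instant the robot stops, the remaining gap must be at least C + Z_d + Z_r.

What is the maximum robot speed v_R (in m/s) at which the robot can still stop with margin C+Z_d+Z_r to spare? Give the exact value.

collect terms ⇒ (1/10)·v_R² + (7/25)·v_R + (-207/250) = 0
  disc = (7/25)² − 4·(1/10)·(-207/250) = 256/625 ; √disc = 16/25
  v_R = (−(7/25) + 16/25) / (2·(1/10)) = 9/5 m/s
check:
T_s = v_R/a_R = (9/5)/5 = 0.3600 s
robot covers v_R·T_r = 1.8000·0.2000 = 0.3600 m before braking
braking distance = 1.8000²/(2·5.0000) = 0.3240 m
human closes 0.4000·0.5600 = 0.2240 m
C+Z_d+Z_r = 0.1200+0.0050+0.0150 = 0.1400 m
sum ≈ 0.3600+0.3240+0.2240+0.1400 ≈ 1.0480 m = S ✓

v_R_max = 9/5 m/s = 1.8000 m/s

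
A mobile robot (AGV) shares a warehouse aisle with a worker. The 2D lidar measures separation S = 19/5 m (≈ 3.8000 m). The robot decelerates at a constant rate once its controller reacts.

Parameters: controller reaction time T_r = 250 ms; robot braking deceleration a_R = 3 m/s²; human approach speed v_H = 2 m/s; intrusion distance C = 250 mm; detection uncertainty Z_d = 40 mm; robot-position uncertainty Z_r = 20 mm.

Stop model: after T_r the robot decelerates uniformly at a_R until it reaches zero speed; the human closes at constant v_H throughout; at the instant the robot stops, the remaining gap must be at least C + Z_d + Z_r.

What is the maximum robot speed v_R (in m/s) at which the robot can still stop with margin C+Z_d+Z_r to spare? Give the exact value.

collect terms ⇒ (1/6)·v_R² + (11/12)·v_R + (-299/100) = 0
  disc = (11/12)² − 4·(1/6)·(-299/100) = 10201/3600 ; √disc = 101/60
  v_R = (−(11/12) + 101/60) / (2·(1/6)) = 23/10 m/s
check:
T_s = v_R/a_R = (23/10)/3 = 0.7667 s
reaction-phase robot travel = 2.3000·0.2500 = 0.5750 m
robot under decel: 2.3000²/(2·3.0000) = 0.8817 m
human closes 2.0000·1.0167 = 2.0333 m
residual clearance needed = 0.2500+0.0400+0.0200 = 0.3100 m
sum ≈ 0.5750+0.8817+2.0333+0.3100 ≈ 3.8000 m = S ✓

v_R_max = 23/10 m/s = 2.3000 m/s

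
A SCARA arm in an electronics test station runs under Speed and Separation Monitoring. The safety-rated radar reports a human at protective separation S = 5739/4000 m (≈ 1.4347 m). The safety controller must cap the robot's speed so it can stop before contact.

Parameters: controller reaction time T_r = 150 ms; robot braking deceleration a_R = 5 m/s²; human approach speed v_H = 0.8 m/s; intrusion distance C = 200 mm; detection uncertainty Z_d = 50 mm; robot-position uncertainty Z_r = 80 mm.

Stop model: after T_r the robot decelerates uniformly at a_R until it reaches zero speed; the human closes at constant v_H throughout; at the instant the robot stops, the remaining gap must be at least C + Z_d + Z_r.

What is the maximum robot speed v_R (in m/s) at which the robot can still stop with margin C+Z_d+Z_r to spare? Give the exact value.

at the boundary: (1/10)·v² + (31/100)·v + (-3939/4000) = 0
  disc = (31/100)² − 4·(1/10)·(-3939/4000) = 49/100 ; √disc = 7/10
  v_R = (−(31/100) + 7/10) / (2·(1/10)) = 39/20 m/s
check:
stop time T_s = (39/20)/5 = 0.3900 s
robot covers v_R·T_r = 1.9500·0.1500 = 0.2925 m before braking
robot covers 1.9500·0.3900 − ½·5.0000·0.3900² = 0.3802 m while stopping
human closes 0.8000·0.5400 = 0.4320 m
margins: 0.2000+0.0500+0.0800 = 0.3300 m
sum ≈ 0.2925+0.3802+0.4320+0.3300 ≈ 1.4347 m = S ✓

v_R_max = 39/20 m/s = 1.9500 m/s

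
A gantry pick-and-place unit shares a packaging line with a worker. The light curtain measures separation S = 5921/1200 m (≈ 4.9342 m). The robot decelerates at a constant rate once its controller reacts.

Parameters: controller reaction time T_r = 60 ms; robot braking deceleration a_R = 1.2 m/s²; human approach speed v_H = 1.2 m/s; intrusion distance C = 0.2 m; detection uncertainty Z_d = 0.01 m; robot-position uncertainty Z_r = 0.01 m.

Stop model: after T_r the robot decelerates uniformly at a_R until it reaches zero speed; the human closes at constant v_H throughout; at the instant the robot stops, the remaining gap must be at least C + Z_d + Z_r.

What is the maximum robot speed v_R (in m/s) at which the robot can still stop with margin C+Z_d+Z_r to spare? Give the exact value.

collect terms ⇒ (5/12)·v_R² + (53/50)·v_R + (-27853/6000) = 0
  disc = (53/50)² − 4·(5/12)·(-27853/6000) = 797449/90000 ; √disc = 893/300
  v_R = (−(53/50) + 893/300) / (2·(5/12)) = 23/10 m/s
check:
stop time T_s = (23/10)/(6/5) = 1.9167 s
reaction-phase robot travel = 2.3000·0.0600 = 0.1380 m
robot covers 2.3000·1.9167 − ½·1.2000·1.9167² = 2.2042 m while stopping
person approaches 1.2000·(0.0600+1.9167) = 2.3720 m
C+Z_d+Z_r = 0.2000+0.0100+0.0100 = 0.2200 m
sum ≈ 0.1380+2.2042+2.3720+0.2200 ≈ 4.9342 m = S ✓

v_R_max = 23/10 m/s = 2.3000 m/s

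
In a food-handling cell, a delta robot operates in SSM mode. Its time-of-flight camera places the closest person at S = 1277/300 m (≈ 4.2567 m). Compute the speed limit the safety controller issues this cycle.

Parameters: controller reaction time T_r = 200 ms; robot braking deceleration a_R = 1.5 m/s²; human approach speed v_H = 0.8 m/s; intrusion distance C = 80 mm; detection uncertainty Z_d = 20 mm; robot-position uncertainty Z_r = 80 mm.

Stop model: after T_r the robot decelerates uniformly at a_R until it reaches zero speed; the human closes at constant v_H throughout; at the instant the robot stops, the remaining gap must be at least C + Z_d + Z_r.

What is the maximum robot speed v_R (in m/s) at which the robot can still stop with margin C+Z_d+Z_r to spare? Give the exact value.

quadratic (1/3)·v² + (11/15)·v + (-47/12) = 0
  disc = (11/15)² − 4·(1/3)·(-47/12) = 144/25 ; √disc = 12/5
  v_R = (−(11/15) + 12/5) / (2·(1/3)) = 5/2 m/s
check:
T_s = v_R/a_R = (5/2)/(3/2) = 1.6667 s
robot covers v_R·T_r = 2.5000·0.2000 = 0.5000 m before braking
braking distance = 2.5000²/(2·1.5000) = 2.0833 m
person approaches 0.8000·(0.2000+1.6667) = 1.4933 m
C+Z_d+Z_r = 0.0800+0.0200+0.0800 = 0.1800 m
sum ≈ 0.5000+2.0833+1.4933+0.1800 ≈ 4.2567 m = S ✓

v_R_max = 5/2 m/s = 2.5000 m/s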